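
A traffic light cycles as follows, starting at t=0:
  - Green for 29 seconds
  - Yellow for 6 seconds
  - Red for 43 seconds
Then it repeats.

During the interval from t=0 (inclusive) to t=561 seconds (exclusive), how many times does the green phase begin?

Cycle = 29+6+43 = 78s
green phase starts at t = k*78 + 0 for k=0,1,2,...
Need k*78+0 < 561 → k < 7.192
k ∈ {0, ..., 7} → 8 starts

Answer: 8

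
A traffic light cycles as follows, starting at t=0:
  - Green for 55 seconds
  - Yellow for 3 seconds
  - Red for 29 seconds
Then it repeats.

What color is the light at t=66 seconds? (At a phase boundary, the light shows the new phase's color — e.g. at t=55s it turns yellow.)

Cycle length = 55 + 3 + 29 = 87s
t = 66, phase_t = 66 mod 87 = 66
66 >= 58 → RED

Answer: red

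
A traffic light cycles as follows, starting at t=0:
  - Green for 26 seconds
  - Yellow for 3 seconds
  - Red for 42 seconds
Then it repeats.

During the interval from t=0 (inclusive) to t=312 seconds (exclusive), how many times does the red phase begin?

Answer: 4

Derivation:
Cycle = 26+3+42 = 71s
red phase starts at t = k*71 + 29 for k=0,1,2,...
Need k*71+29 < 312 → k < 3.986
k ∈ {0, ..., 3} → 4 starts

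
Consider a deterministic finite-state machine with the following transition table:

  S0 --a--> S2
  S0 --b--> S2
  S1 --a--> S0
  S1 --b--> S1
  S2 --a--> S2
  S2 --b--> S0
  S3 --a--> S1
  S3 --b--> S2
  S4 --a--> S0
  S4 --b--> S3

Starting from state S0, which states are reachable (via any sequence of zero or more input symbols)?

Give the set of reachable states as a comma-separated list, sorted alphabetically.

Answer: S0, S2

Derivation:
BFS from S0:
  visit S0: S0--a-->S2 (new), S0--b-->S2 (seen)
  visit S2: S2--a-->S2 (seen), S2--b-->S0 (seen)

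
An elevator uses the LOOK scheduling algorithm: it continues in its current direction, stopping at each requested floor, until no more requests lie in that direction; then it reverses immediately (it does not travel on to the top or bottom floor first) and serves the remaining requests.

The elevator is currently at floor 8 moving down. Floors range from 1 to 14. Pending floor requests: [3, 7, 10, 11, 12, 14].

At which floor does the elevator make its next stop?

Current floor: 8, direction: down
Requests above: [10, 11, 12, 14]
Requests below: [3, 7]
Moving down and requests lie below → nearest below is max([3, 7]) = 7

Answer: 7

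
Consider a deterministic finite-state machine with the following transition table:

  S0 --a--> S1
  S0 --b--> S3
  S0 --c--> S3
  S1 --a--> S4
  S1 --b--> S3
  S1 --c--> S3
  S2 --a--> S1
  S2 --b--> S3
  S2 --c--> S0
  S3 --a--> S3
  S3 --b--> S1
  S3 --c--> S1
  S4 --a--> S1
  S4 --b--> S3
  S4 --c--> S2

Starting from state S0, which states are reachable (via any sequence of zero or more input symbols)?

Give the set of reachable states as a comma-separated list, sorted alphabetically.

Answer: S0, S1, S2, S3, S4

Derivation:
BFS from S0:
  visit S0: S0--a-->S1 (new), S0--b-->S3 (new), S0--c-->S3 (seen)
  visit S1: S1--a-->S4 (new), S1--b-->S3 (seen), S1--c-->S3 (seen)
  visit S3: S3--a-->S3 (seen), S3--b-->S1 (seen), S3--c-->S1 (seen)
  visit S4: S4--a-->S1 (seen), S4--b-->S3 (seen), S4--c-->S2 (new)
  visit S2: S2--a-->S1 (seen), S2--b-->S3 (seen), S2--c-->S0 (seen)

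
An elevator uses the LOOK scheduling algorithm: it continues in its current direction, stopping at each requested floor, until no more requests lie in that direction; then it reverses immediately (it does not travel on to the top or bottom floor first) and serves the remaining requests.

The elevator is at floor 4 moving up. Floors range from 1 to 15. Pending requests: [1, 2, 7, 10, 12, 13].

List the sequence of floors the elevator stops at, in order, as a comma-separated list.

Current: 4, moving UP
Serve above first (ascending): [7, 10, 12, 13]
Then reverse, serve below (descending): [2, 1]

Answer: 7, 10, 12, 13, 2, 1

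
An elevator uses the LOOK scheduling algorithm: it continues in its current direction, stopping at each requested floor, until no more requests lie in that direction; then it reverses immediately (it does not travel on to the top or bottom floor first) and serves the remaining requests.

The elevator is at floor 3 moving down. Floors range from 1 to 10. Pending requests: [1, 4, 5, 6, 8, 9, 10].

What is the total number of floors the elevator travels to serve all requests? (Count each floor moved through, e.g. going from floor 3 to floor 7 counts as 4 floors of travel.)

Start at floor 3 moving down, LOOK stop order: [1, 4, 5, 6, 8, 9, 10]
  3 → 1: |1-3| = 2, total = 2
  1 → 4: |4-1| = 3, total = 5
  4 → 5: |5-4| = 1, total = 6
  5 → 6: |6-5| = 1, total = 7
  6 → 8: |8-6| = 2, total = 9
  8 → 9: |9-8| = 1, total = 10
  9 → 10: |10-9| = 1, total = 11

Answer: 11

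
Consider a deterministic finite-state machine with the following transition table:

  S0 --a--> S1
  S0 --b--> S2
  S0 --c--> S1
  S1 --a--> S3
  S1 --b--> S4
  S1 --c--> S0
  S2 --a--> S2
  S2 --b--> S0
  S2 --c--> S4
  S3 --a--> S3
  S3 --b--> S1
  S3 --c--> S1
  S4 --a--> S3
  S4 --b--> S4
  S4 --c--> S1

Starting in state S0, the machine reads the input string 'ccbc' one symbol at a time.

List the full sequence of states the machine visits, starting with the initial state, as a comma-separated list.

Start: S0
  read 'c': S0 --c--> S1
  read 'c': S1 --c--> S0
  read 'b': S0 --b--> S2
  read 'c': S2 --c--> S4

Answer: S0, S1, S0, S2, S4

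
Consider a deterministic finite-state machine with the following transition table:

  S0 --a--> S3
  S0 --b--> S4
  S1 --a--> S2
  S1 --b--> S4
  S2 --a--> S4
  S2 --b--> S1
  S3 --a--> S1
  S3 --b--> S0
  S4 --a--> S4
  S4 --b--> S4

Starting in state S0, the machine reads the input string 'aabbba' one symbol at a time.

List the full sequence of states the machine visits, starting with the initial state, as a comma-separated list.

Start: S0
  read 'a': S0 --a--> S3
  read 'a': S3 --a--> S1
  read 'b': S1 --b--> S4
  read 'b': S4 --b--> S4
  read 'b': S4 --b--> S4
  read 'a': S4 --a--> S4

Answer: S0, S3, S1, S4, S4, S4, S4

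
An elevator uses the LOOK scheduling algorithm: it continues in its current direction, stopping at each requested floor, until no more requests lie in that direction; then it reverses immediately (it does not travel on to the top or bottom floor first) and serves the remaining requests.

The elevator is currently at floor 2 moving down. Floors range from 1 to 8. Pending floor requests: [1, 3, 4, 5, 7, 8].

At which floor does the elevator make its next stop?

Answer: 1

Derivation:
Current floor: 2, direction: down
Requests above: [3, 4, 5, 7, 8]
Requests below: [1]
Moving down and requests lie below → nearest below is max([1]) = 1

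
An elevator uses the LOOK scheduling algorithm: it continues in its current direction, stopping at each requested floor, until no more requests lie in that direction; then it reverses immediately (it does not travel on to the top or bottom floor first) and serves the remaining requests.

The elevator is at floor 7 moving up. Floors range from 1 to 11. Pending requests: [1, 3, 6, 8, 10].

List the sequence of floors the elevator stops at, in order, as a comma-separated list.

Answer: 8, 10, 6, 3, 1

Derivation:
Current: 7, moving UP
Serve above first (ascending): [8, 10]
Then reverse, serve below (descending): [6, 3, 1]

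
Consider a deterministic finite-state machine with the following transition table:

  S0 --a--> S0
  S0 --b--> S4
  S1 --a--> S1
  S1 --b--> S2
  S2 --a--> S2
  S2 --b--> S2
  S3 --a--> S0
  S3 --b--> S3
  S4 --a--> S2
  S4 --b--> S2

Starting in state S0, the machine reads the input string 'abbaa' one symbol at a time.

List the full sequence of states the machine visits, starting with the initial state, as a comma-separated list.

Answer: S0, S0, S4, S2, S2, S2

Derivation:
Start: S0
  read 'a': S0 --a--> S0
  read 'b': S0 --b--> S4
  read 'b': S4 --b--> S2
  read 'a': S2 --a--> S2
  read 'a': S2 --a--> S2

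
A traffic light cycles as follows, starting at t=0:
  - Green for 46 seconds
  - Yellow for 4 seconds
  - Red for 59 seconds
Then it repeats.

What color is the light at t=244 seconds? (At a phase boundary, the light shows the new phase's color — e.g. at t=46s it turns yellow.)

Cycle length = 46 + 4 + 59 = 109s
t = 244, phase_t = 244 mod 109 = 26
26 < 46 (green end) → GREEN

Answer: green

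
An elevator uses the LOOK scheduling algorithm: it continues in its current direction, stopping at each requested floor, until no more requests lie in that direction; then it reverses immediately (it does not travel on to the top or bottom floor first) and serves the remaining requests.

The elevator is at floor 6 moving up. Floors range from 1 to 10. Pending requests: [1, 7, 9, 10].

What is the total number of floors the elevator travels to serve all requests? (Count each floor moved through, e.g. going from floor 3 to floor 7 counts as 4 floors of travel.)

Answer: 13

Derivation:
Start at floor 6 moving up, LOOK stop order: [7, 9, 10, 1]
  6 → 7: |7-6| = 1, total = 1
  7 → 9: |9-7| = 2, total = 3
  9 → 10: |10-9| = 1, total = 4
  10 → 1: |1-10| = 9, total = 13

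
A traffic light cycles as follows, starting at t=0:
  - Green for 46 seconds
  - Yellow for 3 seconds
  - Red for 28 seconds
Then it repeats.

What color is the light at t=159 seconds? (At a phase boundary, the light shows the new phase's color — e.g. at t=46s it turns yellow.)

Answer: green

Derivation:
Cycle length = 46 + 3 + 28 = 77s
t = 159, phase_t = 159 mod 77 = 5
5 < 46 (green end) → GREEN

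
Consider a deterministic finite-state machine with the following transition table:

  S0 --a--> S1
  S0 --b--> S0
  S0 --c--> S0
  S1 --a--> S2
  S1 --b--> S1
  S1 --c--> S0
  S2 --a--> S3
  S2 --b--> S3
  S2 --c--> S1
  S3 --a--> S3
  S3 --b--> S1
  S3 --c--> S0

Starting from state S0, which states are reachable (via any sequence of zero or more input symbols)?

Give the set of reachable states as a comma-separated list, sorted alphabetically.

BFS from S0:
  visit S0: S0--a-->S1 (new), S0--b-->S0 (seen), S0--c-->S0 (seen)
  visit S1: S1--a-->S2 (new), S1--b-->S1 (seen), S1--c-->S0 (seen)
  visit S2: S2--a-->S3 (new), S2--b-->S3 (seen), S2--c-->S1 (seen)
  visit S3: S3--a-->S3 (seen), S3--b-->S1 (seen), S3--c-->S0 (seen)

Answer: S0, S1, S2, S3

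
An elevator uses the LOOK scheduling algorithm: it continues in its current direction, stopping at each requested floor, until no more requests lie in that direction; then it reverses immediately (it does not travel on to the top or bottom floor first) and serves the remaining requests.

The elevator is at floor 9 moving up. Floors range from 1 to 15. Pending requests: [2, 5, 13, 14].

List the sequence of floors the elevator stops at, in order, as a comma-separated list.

Answer: 13, 14, 5, 2

Derivation:
Current: 9, moving UP
Serve above first (ascending): [13, 14]
Then reverse, serve below (descending): [5, 2]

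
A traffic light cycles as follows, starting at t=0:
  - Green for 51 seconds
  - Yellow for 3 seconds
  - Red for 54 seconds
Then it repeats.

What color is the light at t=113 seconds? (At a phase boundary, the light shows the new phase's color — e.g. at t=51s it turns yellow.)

Cycle length = 51 + 3 + 54 = 108s
t = 113, phase_t = 113 mod 108 = 5
5 < 51 (green end) → GREEN

Answer: green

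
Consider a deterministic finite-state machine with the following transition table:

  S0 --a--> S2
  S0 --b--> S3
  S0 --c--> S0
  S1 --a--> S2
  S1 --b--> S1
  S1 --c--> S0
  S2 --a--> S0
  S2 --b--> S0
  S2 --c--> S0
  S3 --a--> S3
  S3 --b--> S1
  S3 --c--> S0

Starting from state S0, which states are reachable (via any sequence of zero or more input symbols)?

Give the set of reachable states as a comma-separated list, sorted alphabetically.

Answer: S0, S1, S2, S3

Derivation:
BFS from S0:
  visit S0: S0--a-->S2 (new), S0--b-->S3 (new), S0--c-->S0 (seen)
  visit S2: S2--a-->S0 (seen), S2--b-->S0 (seen), S2--c-->S0 (seen)
  visit S3: S3--a-->S3 (seen), S3--b-->S1 (new), S3--c-->S0 (seen)
  visit S1: S1--a-->S2 (seen), S1--b-->S1 (seen), S1--c-->S0 (seen)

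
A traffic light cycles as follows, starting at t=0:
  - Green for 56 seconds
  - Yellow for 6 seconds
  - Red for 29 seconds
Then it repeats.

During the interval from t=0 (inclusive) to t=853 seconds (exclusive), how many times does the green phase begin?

Answer: 10

Derivation:
Cycle = 56+6+29 = 91s
green phase starts at t = k*91 + 0 for k=0,1,2,...
Need k*91+0 < 853 → k < 9.374
k ∈ {0, ..., 9} → 10 starts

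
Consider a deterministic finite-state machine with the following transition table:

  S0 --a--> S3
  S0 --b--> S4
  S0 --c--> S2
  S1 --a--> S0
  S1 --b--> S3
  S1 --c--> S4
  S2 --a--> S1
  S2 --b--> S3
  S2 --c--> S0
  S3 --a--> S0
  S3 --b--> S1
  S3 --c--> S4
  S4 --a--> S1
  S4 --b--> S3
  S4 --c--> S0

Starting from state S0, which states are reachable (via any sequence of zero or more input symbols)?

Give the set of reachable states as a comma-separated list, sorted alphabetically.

Answer: S0, S1, S2, S3, S4

Derivation:
BFS from S0:
  visit S0: S0--a-->S3 (new), S0--b-->S4 (new), S0--c-->S2 (new)
  visit S3: S3--a-->S0 (seen), S3--b-->S1 (new), S3--c-->S4 (seen)
  visit S4: S4--a-->S1 (seen), S4--b-->S3 (seen), S4--c-->S0 (seen)
  visit S2: S2--a-->S1 (seen), S2--b-->S3 (seen), S2--c-->S0 (seen)
  visit S1: S1--a-->S0 (seen), S1--b-->S3 (seen), S1--c-->S4 (seen)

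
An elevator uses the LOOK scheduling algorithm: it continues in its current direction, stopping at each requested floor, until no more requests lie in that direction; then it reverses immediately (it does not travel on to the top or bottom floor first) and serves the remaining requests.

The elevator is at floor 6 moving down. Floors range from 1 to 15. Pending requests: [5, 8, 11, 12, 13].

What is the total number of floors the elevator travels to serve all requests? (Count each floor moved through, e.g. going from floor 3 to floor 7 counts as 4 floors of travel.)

Start at floor 6 moving down, LOOK stop order: [5, 8, 11, 12, 13]
  6 → 5: |5-6| = 1, total = 1
  5 → 8: |8-5| = 3, total = 4
  8 → 11: |11-8| = 3, total = 7
  11 → 12: |12-11| = 1, total = 8
  12 → 13: |13-12| = 1, total = 9

Answer: 9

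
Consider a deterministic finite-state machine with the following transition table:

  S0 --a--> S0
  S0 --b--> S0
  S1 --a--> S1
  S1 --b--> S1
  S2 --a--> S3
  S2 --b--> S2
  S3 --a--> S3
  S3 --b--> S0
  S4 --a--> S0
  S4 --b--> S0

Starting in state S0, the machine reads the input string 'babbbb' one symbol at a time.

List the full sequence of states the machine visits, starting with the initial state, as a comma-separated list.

Start: S0
  read 'b': S0 --b--> S0
  read 'a': S0 --a--> S0
  read 'b': S0 --b--> S0
  read 'b': S0 --b--> S0
  read 'b': S0 --b--> S0
  read 'b': S0 --b--> S0

Answer: S0, S0, S0, S0, S0, S0, S0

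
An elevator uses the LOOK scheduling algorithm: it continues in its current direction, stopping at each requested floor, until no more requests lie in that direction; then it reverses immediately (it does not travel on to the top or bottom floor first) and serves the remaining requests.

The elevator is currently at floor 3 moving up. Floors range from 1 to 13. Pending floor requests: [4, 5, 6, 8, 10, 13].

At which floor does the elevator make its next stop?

Answer: 4

Derivation:
Current floor: 3, direction: up
Requests above: [4, 5, 6, 8, 10, 13]
Requests below: []
Moving up and requests lie above → nearest above is min([4, 5, 6, 8, 10, 13]) = 4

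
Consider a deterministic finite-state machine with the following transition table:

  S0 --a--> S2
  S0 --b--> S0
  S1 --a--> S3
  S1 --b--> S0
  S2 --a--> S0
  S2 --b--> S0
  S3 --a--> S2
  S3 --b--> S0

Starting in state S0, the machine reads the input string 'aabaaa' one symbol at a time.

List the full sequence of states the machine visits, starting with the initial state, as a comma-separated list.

Answer: S0, S2, S0, S0, S2, S0, S2

Derivation:
Start: S0
  read 'a': S0 --a--> S2
  read 'a': S2 --a--> S0
  read 'b': S0 --b--> S0
  read 'a': S0 --a--> S2
  read 'a': S2 --a--> S0
  read 'a': S0 --a--> S2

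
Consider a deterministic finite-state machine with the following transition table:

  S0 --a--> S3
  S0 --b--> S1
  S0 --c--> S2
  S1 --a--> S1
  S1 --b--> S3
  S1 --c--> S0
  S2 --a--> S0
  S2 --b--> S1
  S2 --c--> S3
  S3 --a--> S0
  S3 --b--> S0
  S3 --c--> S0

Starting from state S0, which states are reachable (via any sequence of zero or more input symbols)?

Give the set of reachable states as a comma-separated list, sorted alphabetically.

BFS from S0:
  visit S0: S0--a-->S3 (new), S0--b-->S1 (new), S0--c-->S2 (new)
  visit S3: S3--a-->S0 (seen), S3--b-->S0 (seen), S3--c-->S0 (seen)
  visit S1: S1--a-->S1 (seen), S1--b-->S3 (seen), S1--c-->S0 (seen)
  visit S2: S2--a-->S0 (seen), S2--b-->S1 (seen), S2--c-->S3 (seen)

Answer: S0, S1, S2, S3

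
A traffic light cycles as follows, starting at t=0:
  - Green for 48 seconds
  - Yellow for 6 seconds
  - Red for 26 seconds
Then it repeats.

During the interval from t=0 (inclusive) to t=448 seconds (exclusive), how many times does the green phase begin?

Cycle = 48+6+26 = 80s
green phase starts at t = k*80 + 0 for k=0,1,2,...
Need k*80+0 < 448 → k < 5.600
k ∈ {0, ..., 5} → 6 starts

Answer: 6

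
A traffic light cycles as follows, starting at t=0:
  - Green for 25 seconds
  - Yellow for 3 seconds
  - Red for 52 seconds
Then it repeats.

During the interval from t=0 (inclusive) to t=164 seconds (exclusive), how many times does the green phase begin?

Cycle = 25+3+52 = 80s
green phase starts at t = k*80 + 0 for k=0,1,2,...
Need k*80+0 < 164 → k < 2.050
k ∈ {0, ..., 2} → 3 starts

Answer: 3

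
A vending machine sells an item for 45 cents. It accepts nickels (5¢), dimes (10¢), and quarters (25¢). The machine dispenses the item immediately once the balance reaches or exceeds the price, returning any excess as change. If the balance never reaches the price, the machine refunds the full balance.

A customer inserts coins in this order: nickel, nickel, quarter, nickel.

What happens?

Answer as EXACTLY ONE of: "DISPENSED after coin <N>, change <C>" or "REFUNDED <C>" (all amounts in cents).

Price: 45¢
Coin 1 (nickel, 5¢): balance = 5¢
Coin 2 (nickel, 5¢): balance = 10¢
Coin 3 (quarter, 25¢): balance = 35¢
Coin 4 (nickel, 5¢): balance = 40¢
All coins inserted, balance 40¢ < price 45¢ → REFUND 40¢

Answer: REFUNDED 40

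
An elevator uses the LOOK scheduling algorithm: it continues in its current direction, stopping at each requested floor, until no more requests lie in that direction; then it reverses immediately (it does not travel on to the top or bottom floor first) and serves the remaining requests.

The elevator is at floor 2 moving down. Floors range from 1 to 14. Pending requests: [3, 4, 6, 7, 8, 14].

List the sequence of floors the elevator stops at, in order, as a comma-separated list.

Current: 2, moving DOWN
Serve below first (descending): []
Then reverse, serve above (ascending): [3, 4, 6, 7, 8, 14]

Answer: 3, 4, 6, 7, 8, 14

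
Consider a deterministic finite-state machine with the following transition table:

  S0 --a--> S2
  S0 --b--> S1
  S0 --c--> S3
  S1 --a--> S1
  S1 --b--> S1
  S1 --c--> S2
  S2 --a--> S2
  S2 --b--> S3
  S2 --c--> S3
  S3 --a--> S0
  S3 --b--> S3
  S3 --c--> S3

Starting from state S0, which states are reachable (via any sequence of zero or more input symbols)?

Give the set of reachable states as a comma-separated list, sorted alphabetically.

Answer: S0, S1, S2, S3

Derivation:
BFS from S0:
  visit S0: S0--a-->S2 (new), S0--b-->S1 (new), S0--c-->S3 (new)
  visit S2: S2--a-->S2 (seen), S2--b-->S3 (seen), S2--c-->S3 (seen)
  visit S1: S1--a-->S1 (seen), S1--b-->S1 (seen), S1--c-->S2 (seen)
  visit S3: S3--a-->S0 (seen), S3--b-->S3 (seen), S3--c-->S3 (seen)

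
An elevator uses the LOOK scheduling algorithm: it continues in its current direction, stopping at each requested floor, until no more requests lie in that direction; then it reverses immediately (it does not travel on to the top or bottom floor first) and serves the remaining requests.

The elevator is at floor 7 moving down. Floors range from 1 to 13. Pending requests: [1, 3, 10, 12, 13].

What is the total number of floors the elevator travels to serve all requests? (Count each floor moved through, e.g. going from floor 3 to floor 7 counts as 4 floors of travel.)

Answer: 18

Derivation:
Start at floor 7 moving down, LOOK stop order: [3, 1, 10, 12, 13]
  7 → 3: |3-7| = 4, total = 4
  3 → 1: |1-3| = 2, total = 6
  1 → 10: |10-1| = 9, total = 15
  10 → 12: |12-10| = 2, total = 17
  12 → 13: |13-12| = 1, total = 18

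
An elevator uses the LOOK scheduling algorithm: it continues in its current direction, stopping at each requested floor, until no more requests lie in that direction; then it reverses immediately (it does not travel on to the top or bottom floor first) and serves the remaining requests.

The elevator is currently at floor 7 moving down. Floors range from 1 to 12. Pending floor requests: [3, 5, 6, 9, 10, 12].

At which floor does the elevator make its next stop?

Answer: 6

Derivation:
Current floor: 7, direction: down
Requests above: [9, 10, 12]
Requests below: [3, 5, 6]
Moving down and requests lie below → nearest below is max([3, 5, 6]) = 6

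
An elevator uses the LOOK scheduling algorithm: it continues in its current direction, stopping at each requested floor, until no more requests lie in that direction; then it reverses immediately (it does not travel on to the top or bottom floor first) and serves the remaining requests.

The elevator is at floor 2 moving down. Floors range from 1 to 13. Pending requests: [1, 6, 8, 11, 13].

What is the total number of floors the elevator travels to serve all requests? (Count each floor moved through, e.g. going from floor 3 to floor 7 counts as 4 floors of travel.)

Answer: 13

Derivation:
Start at floor 2 moving down, LOOK stop order: [1, 6, 8, 11, 13]
  2 → 1: |1-2| = 1, total = 1
  1 → 6: |6-1| = 5, total = 6
  6 → 8: |8-6| = 2, total = 8
  8 → 11: |11-8| = 3, total = 11
  11 → 13: |13-11| = 2, total = 13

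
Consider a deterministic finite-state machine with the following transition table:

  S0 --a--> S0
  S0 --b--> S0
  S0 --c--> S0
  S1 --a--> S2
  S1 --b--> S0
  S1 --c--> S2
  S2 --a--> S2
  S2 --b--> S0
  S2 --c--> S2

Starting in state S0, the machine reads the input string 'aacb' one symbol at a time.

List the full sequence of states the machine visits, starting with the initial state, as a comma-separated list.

Answer: S0, S0, S0, S0, S0

Derivation:
Start: S0
  read 'a': S0 --a--> S0
  read 'a': S0 --a--> S0
  read 'c': S0 --c--> S0
  read 'b': S0 --b--> S0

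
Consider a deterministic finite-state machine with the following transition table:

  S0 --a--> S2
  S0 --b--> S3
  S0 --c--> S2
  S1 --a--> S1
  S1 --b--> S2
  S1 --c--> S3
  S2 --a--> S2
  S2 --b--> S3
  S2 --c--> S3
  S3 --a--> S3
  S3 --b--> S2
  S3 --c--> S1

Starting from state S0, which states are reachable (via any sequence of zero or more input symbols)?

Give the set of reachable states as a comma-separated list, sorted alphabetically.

Answer: S0, S1, S2, S3

Derivation:
BFS from S0:
  visit S0: S0--a-->S2 (new), S0--b-->S3 (new), S0--c-->S2 (seen)
  visit S2: S2--a-->S2 (seen), S2--b-->S3 (seen), S2--c-->S3 (seen)
  visit S3: S3--a-->S3 (seen), S3--b-->S2 (seen), S3--c-->S1 (new)
  visit S1: S1--a-->S1 (seen), S1--b-->S2 (seen), S1--c-->S3 (seen)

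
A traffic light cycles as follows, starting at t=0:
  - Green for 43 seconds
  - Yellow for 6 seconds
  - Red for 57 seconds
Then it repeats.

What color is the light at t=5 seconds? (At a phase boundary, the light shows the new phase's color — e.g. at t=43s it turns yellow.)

Answer: green

Derivation:
Cycle length = 43 + 6 + 57 = 106s
t = 5, phase_t = 5 mod 106 = 5
5 < 43 (green end) → GREEN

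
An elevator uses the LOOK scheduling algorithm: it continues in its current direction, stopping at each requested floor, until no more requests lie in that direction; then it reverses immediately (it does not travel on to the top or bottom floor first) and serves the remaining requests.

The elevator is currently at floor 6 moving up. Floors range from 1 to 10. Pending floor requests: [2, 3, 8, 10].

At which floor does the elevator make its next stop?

Current floor: 6, direction: up
Requests above: [8, 10]
Requests below: [2, 3]
Moving up and requests lie above → nearest above is min([8, 10]) = 8

Answer: 8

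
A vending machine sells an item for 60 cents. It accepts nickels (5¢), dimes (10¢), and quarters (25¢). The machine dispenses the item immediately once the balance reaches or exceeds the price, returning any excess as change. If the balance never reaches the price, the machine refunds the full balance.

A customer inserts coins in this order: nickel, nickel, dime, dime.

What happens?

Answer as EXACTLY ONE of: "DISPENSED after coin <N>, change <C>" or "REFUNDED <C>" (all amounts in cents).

Price: 60¢
Coin 1 (nickel, 5¢): balance = 5¢
Coin 2 (nickel, 5¢): balance = 10¢
Coin 3 (dime, 10¢): balance = 20¢
Coin 4 (dime, 10¢): balance = 30¢
All coins inserted, balance 30¢ < price 60¢ → REFUND 30¢

Answer: REFUNDED 30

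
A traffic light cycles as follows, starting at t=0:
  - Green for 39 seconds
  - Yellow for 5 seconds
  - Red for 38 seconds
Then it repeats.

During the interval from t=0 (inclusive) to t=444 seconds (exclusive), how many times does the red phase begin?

Cycle = 39+5+38 = 82s
red phase starts at t = k*82 + 44 for k=0,1,2,...
Need k*82+44 < 444 → k < 4.878
k ∈ {0, ..., 4} → 5 starts

Answer: 5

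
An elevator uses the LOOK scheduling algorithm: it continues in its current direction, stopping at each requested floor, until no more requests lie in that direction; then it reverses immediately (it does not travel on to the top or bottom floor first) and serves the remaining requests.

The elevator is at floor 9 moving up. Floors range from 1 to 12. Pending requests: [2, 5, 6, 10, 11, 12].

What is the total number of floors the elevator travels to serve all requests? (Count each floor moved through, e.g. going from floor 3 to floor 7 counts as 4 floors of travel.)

Start at floor 9 moving up, LOOK stop order: [10, 11, 12, 6, 5, 2]
  9 → 10: |10-9| = 1, total = 1
  10 → 11: |11-10| = 1, total = 2
  11 → 12: |12-11| = 1, total = 3
  12 → 6: |6-12| = 6, total = 9
  6 → 5: |5-6| = 1, total = 10
  5 → 2: |2-5| = 3, total = 13

Answer: 13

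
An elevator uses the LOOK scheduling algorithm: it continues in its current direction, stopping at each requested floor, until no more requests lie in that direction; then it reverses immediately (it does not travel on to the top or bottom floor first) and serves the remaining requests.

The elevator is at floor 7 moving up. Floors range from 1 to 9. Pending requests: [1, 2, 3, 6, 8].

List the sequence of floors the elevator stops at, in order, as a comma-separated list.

Answer: 8, 6, 3, 2, 1

Derivation:
Current: 7, moving UP
Serve above first (ascending): [8]
Then reverse, serve below (descending): [6, 3, 2, 1]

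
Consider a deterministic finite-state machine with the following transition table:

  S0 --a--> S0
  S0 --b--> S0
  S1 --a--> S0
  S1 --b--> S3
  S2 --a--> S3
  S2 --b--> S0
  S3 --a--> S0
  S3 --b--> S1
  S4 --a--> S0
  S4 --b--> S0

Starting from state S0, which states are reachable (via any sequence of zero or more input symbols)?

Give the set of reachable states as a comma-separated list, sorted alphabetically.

BFS from S0:
  visit S0: S0--a-->S0 (seen), S0--b-->S0 (seen)

Answer: S0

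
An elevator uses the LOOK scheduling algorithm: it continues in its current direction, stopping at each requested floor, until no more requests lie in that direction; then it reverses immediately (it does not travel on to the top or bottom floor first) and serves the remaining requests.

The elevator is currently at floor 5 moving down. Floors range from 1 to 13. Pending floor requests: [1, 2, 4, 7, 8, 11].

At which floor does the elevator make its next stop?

Current floor: 5, direction: down
Requests above: [7, 8, 11]
Requests below: [1, 2, 4]
Moving down and requests lie below → nearest below is max([1, 2, 4]) = 4

Answer: 4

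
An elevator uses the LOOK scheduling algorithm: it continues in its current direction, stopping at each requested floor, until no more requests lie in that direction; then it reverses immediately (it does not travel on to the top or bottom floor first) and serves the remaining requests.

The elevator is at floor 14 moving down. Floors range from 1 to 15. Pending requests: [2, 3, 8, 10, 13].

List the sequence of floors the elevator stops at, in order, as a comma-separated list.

Answer: 13, 10, 8, 3, 2

Derivation:
Current: 14, moving DOWN
Serve below first (descending): [13, 10, 8, 3, 2]
Then reverse, serve above (ascending): []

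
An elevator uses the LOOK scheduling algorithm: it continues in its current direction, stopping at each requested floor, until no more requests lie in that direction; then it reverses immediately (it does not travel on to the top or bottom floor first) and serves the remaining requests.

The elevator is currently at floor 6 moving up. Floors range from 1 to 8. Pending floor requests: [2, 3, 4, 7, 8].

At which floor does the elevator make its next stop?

Current floor: 6, direction: up
Requests above: [7, 8]
Requests below: [2, 3, 4]
Moving up and requests lie above → nearest above is min([7, 8]) = 7

Answer: 7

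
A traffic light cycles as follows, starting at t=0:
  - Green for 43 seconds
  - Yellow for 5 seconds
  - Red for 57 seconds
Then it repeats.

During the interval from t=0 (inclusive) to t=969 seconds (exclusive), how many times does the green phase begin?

Answer: 10

Derivation:
Cycle = 43+5+57 = 105s
green phase starts at t = k*105 + 0 for k=0,1,2,...
Need k*105+0 < 969 → k < 9.229
k ∈ {0, ..., 9} → 10 starts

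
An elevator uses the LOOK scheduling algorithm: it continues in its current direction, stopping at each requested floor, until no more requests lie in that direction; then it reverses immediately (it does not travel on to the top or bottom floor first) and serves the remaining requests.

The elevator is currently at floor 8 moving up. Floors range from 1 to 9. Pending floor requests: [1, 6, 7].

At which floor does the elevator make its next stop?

Answer: 7

Derivation:
Current floor: 8, direction: up
Requests above: []
Requests below: [1, 6, 7]
Moving up but no requests above → reverse; nearest below is max([1, 6, 7]) = 7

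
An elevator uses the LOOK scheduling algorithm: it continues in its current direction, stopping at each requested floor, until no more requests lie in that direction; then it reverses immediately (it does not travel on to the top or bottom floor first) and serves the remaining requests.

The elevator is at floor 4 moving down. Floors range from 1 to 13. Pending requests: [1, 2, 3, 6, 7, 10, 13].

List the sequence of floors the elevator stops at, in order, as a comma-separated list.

Answer: 3, 2, 1, 6, 7, 10, 13

Derivation:
Current: 4, moving DOWN
Serve below first (descending): [3, 2, 1]
Then reverse, serve above (ascending): [6, 7, 10, 13]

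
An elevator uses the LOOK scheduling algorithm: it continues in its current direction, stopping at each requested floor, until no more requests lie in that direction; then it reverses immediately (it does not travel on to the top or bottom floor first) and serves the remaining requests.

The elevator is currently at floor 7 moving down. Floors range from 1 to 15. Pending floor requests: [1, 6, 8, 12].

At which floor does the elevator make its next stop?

Current floor: 7, direction: down
Requests above: [8, 12]
Requests below: [1, 6]
Moving down and requests lie below → nearest below is max([1, 6]) = 6

Answer: 6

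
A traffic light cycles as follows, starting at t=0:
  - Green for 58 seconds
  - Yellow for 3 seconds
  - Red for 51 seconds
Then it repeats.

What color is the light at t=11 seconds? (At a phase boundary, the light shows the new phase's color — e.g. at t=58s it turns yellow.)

Answer: green

Derivation:
Cycle length = 58 + 3 + 51 = 112s
t = 11, phase_t = 11 mod 112 = 11
11 < 58 (green end) → GREEN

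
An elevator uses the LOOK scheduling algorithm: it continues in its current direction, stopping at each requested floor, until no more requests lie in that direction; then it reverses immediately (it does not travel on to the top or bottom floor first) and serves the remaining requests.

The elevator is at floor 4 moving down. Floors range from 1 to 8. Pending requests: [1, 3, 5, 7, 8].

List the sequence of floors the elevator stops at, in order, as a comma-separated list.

Current: 4, moving DOWN
Serve below first (descending): [3, 1]
Then reverse, serve above (ascending): [5, 7, 8]

Answer: 3, 1, 5, 7, 8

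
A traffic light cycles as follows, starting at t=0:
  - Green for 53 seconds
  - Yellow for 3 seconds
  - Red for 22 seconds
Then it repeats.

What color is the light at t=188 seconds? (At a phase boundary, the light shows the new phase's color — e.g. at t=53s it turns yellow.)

Answer: green

Derivation:
Cycle length = 53 + 3 + 22 = 78s
t = 188, phase_t = 188 mod 78 = 32
32 < 53 (green end) → GREEN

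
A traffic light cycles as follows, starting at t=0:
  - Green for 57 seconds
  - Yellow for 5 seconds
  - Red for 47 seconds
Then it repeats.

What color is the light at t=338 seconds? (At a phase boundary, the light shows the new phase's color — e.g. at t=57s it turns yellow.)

Answer: green

Derivation:
Cycle length = 57 + 5 + 47 = 109s
t = 338, phase_t = 338 mod 109 = 11
11 < 57 (green end) → GREEN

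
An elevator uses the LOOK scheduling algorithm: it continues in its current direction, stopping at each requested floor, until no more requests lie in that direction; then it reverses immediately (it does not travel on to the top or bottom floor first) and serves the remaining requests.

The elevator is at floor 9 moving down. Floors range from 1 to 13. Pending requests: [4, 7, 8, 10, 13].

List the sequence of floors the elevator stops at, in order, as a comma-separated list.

Current: 9, moving DOWN
Serve below first (descending): [8, 7, 4]
Then reverse, serve above (ascending): [10, 13]

Answer: 8, 7, 4, 10, 13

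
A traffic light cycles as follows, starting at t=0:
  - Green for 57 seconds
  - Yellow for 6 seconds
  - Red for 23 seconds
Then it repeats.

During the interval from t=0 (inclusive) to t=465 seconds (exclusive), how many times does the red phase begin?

Answer: 5

Derivation:
Cycle = 57+6+23 = 86s
red phase starts at t = k*86 + 63 for k=0,1,2,...
Need k*86+63 < 465 → k < 4.674
k ∈ {0, ..., 4} → 5 starts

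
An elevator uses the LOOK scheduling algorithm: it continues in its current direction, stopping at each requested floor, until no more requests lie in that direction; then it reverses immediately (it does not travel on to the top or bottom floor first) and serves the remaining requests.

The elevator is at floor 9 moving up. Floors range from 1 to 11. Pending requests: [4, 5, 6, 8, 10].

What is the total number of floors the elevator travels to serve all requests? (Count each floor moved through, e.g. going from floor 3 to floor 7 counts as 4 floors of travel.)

Answer: 7

Derivation:
Start at floor 9 moving up, LOOK stop order: [10, 8, 6, 5, 4]
  9 → 10: |10-9| = 1, total = 1
  10 → 8: |8-10| = 2, total = 3
  8 → 6: |6-8| = 2, total = 5
  6 → 5: |5-6| = 1, total = 6
  5 → 4: |4-5| = 1, total = 7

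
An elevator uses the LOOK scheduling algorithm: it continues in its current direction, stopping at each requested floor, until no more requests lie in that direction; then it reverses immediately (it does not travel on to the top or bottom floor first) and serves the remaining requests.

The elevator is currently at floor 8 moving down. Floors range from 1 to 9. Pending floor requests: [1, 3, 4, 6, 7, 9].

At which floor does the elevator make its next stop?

Current floor: 8, direction: down
Requests above: [9]
Requests below: [1, 3, 4, 6, 7]
Moving down and requests lie below → nearest below is max([1, 3, 4, 6, 7]) = 7

Answer: 7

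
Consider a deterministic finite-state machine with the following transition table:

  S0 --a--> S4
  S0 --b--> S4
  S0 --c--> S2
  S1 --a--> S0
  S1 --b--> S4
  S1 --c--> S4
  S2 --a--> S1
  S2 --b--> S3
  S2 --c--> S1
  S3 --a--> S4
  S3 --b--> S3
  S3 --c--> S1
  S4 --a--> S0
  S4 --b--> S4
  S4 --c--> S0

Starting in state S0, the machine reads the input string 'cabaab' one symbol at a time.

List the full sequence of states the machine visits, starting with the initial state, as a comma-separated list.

Answer: S0, S2, S1, S4, S0, S4, S4

Derivation:
Start: S0
  read 'c': S0 --c--> S2
  read 'a': S2 --a--> S1
  read 'b': S1 --b--> S4
  read 'a': S4 --a--> S0
  read 'a': S0 --a--> S4
  read 'b': S4 --b--> S4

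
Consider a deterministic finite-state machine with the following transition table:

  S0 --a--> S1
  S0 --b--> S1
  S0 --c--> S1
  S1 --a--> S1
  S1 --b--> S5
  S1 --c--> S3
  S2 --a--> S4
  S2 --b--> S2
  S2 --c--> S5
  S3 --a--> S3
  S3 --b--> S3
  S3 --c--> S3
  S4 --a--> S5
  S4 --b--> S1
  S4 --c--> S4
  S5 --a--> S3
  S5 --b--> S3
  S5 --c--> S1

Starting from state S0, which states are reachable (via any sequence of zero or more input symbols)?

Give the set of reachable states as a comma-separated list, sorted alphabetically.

Answer: S0, S1, S3, S5

Derivation:
BFS from S0:
  visit S0: S0--a-->S1 (new), S0--b-->S1 (seen), S0--c-->S1 (seen)
  visit S1: S1--a-->S1 (seen), S1--b-->S5 (new), S1--c-->S3 (new)
  visit S5: S5--a-->S3 (seen), S5--b-->S3 (seen), S5--c-->S1 (seen)
  visit S3: S3--a-->S3 (seen), S3--b-->S3 (seen), S3--c-->S3 (seen)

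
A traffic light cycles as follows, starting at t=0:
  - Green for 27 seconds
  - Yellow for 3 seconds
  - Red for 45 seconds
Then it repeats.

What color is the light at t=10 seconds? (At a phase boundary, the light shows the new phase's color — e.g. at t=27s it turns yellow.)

Cycle length = 27 + 3 + 45 = 75s
t = 10, phase_t = 10 mod 75 = 10
10 < 27 (green end) → GREEN

Answer: green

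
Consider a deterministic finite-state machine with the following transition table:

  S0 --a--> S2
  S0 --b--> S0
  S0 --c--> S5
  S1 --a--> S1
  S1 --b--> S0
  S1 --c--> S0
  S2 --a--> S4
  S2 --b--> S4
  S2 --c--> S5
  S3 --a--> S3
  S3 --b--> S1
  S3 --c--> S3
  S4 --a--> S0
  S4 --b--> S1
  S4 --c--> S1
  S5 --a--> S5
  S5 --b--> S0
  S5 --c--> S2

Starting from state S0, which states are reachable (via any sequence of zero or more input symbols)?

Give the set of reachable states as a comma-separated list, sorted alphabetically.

Answer: S0, S1, S2, S4, S5

Derivation:
BFS from S0:
  visit S0: S0--a-->S2 (new), S0--b-->S0 (seen), S0--c-->S5 (new)
  visit S2: S2--a-->S4 (new), S2--b-->S4 (seen), S2--c-->S5 (seen)
  visit S5: S5--a-->S5 (seen), S5--b-->S0 (seen), S5--c-->S2 (seen)
  visit S4: S4--a-->S0 (seen), S4--b-->S1 (new), S4--c-->S1 (seen)
  visit S1: S1--a-->S1 (seen), S1--b-->S0 (seen), S1--c-->S0 (seen)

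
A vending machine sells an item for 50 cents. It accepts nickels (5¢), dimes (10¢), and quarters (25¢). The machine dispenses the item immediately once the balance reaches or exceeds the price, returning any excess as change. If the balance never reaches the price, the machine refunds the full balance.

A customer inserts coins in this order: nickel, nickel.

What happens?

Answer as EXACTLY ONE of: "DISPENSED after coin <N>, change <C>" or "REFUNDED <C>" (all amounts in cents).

Answer: REFUNDED 10

Derivation:
Price: 50¢
Coin 1 (nickel, 5¢): balance = 5¢
Coin 2 (nickel, 5¢): balance = 10¢
All coins inserted, balance 10¢ < price 50¢ → REFUND 10¢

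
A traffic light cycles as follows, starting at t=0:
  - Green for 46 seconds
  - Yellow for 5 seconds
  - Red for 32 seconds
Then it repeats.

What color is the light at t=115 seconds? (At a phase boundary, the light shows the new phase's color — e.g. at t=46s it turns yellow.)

Answer: green

Derivation:
Cycle length = 46 + 5 + 32 = 83s
t = 115, phase_t = 115 mod 83 = 32
32 < 46 (green end) → GREEN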